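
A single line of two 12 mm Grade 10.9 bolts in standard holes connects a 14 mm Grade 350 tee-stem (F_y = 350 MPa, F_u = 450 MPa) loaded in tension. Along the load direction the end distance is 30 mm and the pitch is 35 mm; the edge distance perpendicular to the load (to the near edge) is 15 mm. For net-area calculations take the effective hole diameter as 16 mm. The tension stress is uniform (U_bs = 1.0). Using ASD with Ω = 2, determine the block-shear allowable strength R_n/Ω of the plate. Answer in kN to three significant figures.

99.5 kN

Shear plane L_v = 30 + 1·35 = 65 mm; A_gv = 65 × 14 = 910 mm².
A_nv = (65 − 1.5·16) × 14 = 574 mm².
A_nt = (15 − 0.5·16) × 14 = 98 mm².
0.6 F_u A_nv = 155 kN; 0.6 F_y A_gv = 191.1 kN → shear rupture governs the shear term.
R_n = 155 + 1.0 × 450 × 98 / 1000 = 199.1 kN.
Allowable strength R_n/Ω = 199.1 / 2 = 99.5 kN.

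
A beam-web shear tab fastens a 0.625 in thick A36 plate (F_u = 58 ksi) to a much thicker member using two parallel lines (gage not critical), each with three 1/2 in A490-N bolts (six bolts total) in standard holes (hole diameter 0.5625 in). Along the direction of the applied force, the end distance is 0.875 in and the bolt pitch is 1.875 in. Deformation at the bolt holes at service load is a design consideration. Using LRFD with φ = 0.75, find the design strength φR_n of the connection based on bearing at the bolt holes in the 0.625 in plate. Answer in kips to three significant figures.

169 kips

Per bolt r_n = 1.2 l_c t F_u ≤ 2.4 d t F_u; upper limit = 2.4 × 0.5 × 0.625 × 58 = 43.5 kips.
Edge bolt: l_c = 0.875 − 0.5625/2 = 0.5938 in → 1.2 × 0.5938 × 0.625 × 58 = 25.83 → r_n = 25.83 kips.
Interior bolts: l_c = 1.875 − 0.5625 = 1.312 in → 1.2 × 1.312 × 0.625 × 58 = 57.09 → r_n = 43.5 kips.
R_n = 2 × 25.83 + 4 × 43.5 = 225.7 kips.
Design strength φR_n = 0.75 × 225.7 = 169 kips.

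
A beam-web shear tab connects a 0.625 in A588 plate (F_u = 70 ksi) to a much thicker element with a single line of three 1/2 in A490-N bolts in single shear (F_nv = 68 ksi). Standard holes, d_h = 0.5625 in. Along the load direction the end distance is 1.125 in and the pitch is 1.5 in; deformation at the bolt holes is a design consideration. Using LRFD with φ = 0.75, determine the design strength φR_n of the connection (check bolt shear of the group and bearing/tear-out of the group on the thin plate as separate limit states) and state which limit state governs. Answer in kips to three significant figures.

Bolt shear: A_b = π·0.5²/4 = 0.1963 in²; R_n = 68 × 0.1963 × 3 × 1 = 40.06 kips → 0.75 × 40.06 = 30 kips.
Bearing (1.2 l_c t F_u ≤ 2.4 d t F_u): upper limit = 2.4·0.5·0.625·70 = 52.5 kips.
  Edge l_c = 1.125 − 0.5625/2 = 0.8438 → r_n = 44.3 kips; interior l_c = 1.5 − 0.5625 = 0.9375 → r_n = 49.22 kips.
  R_n,bearing = 1·44.3 + 2·49.22 = 142.7 kips → 0.75 × 142.7 = 107 kips.
Bolt shear governs: 30 kips.

30 kips (bolt shear governs)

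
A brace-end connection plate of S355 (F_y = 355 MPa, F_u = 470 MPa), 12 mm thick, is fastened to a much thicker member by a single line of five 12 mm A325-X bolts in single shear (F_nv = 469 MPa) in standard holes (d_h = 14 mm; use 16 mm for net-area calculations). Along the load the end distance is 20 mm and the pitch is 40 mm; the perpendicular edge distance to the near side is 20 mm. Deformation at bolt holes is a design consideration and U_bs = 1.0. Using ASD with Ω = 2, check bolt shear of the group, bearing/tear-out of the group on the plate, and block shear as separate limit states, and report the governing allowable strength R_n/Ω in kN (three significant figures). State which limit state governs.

133 kN (bolt shear governs)

Bolt shear: A_b = π·12²/4 = 113.1 mm²; R_n = 469 × 113.1 × 5 × 1 / 1000 = 265.2 kN → 265.2 / 2 = 133 kN.
Bearing: edge l_c = 13, r_n = 87.98 kN; interior l_c = 26, r_n = 162.4 kN; R_n = 87.98 + 4·162.4 = 737.7 kN → 369 kN.
Block shear: A_gv = 2160, A_nv = 1296, A_nt = 144 mm²; R_n = min(0.6F_uA_nv, 0.6F_yA_gv) + U_bs·F_u·A_nt = 433.2 kN → 217 kN.
Bolt shear governs: 133 kN.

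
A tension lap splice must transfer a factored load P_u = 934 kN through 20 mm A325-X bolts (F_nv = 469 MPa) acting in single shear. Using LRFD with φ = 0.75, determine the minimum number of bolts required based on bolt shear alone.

9 bolts

A_b = π·20²/4 = 314.2 mm².
Per-bolt design strength φR_n = 0.75 × 469 × 314.2 × 1 / 1000 = 110.5 kN.
n ≥ 934 / 110.5 = 8.452 → use 9 bolts.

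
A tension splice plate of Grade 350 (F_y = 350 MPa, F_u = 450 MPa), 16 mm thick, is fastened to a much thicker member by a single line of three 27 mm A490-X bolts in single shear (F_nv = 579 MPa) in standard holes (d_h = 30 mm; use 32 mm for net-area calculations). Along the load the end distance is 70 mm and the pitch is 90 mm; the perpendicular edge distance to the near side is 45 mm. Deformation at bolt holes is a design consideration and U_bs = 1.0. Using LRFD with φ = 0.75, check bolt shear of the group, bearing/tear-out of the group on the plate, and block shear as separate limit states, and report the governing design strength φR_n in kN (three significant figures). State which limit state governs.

Bolt shear: A_b = π·27²/4 = 572.6 mm²; R_n = 579 × 572.6 × 3 × 1 / 1000 = 994.5 kN → 0.75 × 994.5 = 746 kN.
Bearing: edge l_c = 55, r_n = 466.6 kN; interior l_c = 60, r_n = 466.6 kN; R_n = 466.6 + 2·466.6 = 1400 kN → 1050 kN.
Block shear: A_gv = 4000, A_nv = 2720, A_nt = 464 mm²; R_n = min(0.6F_uA_nv, 0.6F_yA_gv) + U_bs·F_u·A_nt = 943.2 kN → 707 kN.
Block shear governs: 707 kN.

707 kN (block shear governs)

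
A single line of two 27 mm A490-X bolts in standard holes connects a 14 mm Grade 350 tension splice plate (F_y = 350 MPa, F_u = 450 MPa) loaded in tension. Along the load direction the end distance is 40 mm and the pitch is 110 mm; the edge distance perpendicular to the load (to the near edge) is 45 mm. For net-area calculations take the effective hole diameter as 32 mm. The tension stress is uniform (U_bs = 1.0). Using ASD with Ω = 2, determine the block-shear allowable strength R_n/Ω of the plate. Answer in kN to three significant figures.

284 kN

Shear plane L_v = 40 + 1·110 = 150 mm; A_gv = 150 × 14 = 2100 mm².
A_nv = (150 − 1.5·32) × 14 = 1428 mm².
A_nt = (45 − 0.5·32) × 14 = 406 mm².
0.6 F_u A_nv = 385.6 kN; 0.6 F_y A_gv = 441 kN → shear rupture governs the shear term.
R_n = 385.6 + 1.0 × 450 × 406 / 1000 = 568.3 kN.
Allowable strength R_n/Ω = 568.3 / 2 = 284 kN.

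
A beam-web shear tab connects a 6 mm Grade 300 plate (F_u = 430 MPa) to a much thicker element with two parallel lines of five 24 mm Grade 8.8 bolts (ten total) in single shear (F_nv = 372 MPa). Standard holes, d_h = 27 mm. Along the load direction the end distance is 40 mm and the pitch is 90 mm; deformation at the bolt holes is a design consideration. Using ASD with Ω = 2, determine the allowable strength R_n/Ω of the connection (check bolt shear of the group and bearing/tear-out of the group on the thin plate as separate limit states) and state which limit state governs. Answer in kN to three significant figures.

676 kN (bearing governs)

Bolt shear: A_b = π·24²/4 = 452.4 mm²; R_n = 372 × 452.4 × 10 × 1 / 1000 = 1683 kN → 1683 / 2 = 841 kN.
Bearing (1.2 l_c t F_u ≤ 2.4 d t F_u): upper limit = 2.4·24·6·430 / 1000 = 148.6 kN.
  Edge l_c = 40 − 27/2 = 26.5 → r_n = 82.04 kN; interior l_c = 90 − 27 = 63 → r_n = 148.6 kN.
  R_n,bearing = 2·82.04 + 8·148.6 = 1353 kN → 1353 / 2 = 676 kN.
Bearing governs: 676 kN.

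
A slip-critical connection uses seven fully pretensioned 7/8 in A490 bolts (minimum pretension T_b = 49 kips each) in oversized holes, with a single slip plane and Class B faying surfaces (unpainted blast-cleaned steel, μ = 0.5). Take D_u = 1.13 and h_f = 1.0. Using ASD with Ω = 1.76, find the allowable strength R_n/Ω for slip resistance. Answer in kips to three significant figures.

R_n = μ · D_u · h_f · T_b · n_s · n_b = 0.5 × 1.13 × 1.0 × 49 × 1 × 7 = 193.8 kips.
Allowable strength R_n/Ω = 193.8 / 1.76 = 110 kips.

110 kips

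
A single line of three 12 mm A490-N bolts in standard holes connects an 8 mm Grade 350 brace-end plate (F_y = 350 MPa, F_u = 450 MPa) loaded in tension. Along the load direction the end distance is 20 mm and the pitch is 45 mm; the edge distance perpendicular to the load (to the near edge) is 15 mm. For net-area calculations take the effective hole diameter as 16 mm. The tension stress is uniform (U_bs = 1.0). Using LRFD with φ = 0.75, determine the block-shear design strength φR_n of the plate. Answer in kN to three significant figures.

132 kN

Shear plane L_v = 20 + 2·45 = 110 mm; A_gv = 110 × 8 = 880 mm².
A_nv = (110 − 2.5·16) × 8 = 560 mm².
A_nt = (15 − 0.5·16) × 8 = 56 mm².
0.6 F_u A_nv = 151.2 kN; 0.6 F_y A_gv = 184.8 kN → shear rupture governs the shear term.
R_n = 151.2 + 1.0 × 450 × 56 / 1000 = 176.4 kN.
Design strength φR_n = 0.75 × 176.4 = 132 kN.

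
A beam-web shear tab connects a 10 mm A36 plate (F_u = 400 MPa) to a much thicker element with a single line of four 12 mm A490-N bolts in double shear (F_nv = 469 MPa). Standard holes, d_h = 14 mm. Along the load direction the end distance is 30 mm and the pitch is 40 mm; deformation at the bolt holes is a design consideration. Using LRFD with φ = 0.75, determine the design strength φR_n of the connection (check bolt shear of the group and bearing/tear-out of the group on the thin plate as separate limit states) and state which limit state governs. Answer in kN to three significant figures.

Bolt shear: A_b = π·12²/4 = 113.1 mm²; R_n = 469 × 113.1 × 4 × 2 / 1000 = 424.3 kN → 0.75 × 424.3 = 318 kN.
Bearing (1.2 l_c t F_u ≤ 2.4 d t F_u): upper limit = 2.4·12·10·400 / 1000 = 115.2 kN.
  Edge l_c = 30 − 14/2 = 23 → r_n = 110.4 kN; interior l_c = 40 − 14 = 26 → r_n = 115.2 kN.
  R_n,bearing = 1·110.4 + 3·115.2 = 456 kN → 0.75 × 456 = 342 kN.
Bolt shear governs: 318 kN.

318 kN (bolt shear governs)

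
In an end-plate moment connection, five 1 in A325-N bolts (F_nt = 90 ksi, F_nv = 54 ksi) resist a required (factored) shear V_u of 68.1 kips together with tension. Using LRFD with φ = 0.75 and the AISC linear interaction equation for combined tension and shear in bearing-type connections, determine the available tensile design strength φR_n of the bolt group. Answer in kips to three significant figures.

A_b = π·1²/4 = 0.7854 in²; f_rv = 68.1 / (5 × 0.7854) = 17.34 ksi.
F'_nt = 1.3 F_nt − (F_nt / φF_nv) f_rv = 1.3·90 − (90/(0.75·54))·17.34 = 78.46 ksi, capped at F_nt → F'_nt = 78.46 ksi.
R_n = F'_nt · A_b · n = 78.46 × 0.7854 × 5 = 308.1 kips.
Design strength φR_n = 0.75 × 308.1 = 231 kips.

231 kips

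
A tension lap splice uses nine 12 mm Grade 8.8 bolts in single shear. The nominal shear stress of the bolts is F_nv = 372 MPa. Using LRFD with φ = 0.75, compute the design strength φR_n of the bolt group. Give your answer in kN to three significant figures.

A_b = π × 12² / 4 = 113.1 mm².
R_n = F_nv · A_b · n · n_s = 372 × 113.1 × 9 × 1 / 1000 = 378.6 kN.
Design strength φR_n = 0.75 × 378.6 = 284 kN.

284 kN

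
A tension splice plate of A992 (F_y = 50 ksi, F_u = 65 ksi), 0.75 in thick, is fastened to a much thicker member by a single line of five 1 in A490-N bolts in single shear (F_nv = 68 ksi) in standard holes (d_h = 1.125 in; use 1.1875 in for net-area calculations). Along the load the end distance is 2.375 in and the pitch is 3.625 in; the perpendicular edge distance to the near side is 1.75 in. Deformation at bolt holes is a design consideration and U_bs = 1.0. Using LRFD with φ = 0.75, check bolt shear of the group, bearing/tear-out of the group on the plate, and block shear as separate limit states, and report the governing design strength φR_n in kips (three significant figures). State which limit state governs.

200 kips (bolt shear governs)

Bolt shear: A_b = π·1²/4 = 0.7854 in²; R_n = 68 × 0.7854 × 5 × 1 = 267 kips → 0.75 × 267 = 200 kips.
Bearing: edge l_c = 1.812, r_n = 106 kips; interior l_c = 2.5, r_n = 117 kips; R_n = 106 + 4·117 = 574 kips → 431 kips.
Block shear: A_gv = 12.66, A_nv = 8.648, A_nt = 0.8672 in²; R_n = min(0.6F_uA_nv, 0.6F_yA_gv) + U_bs·F_u·A_nt = 393.7 kips → 295 kips.
Bolt shear governs: 200 kips.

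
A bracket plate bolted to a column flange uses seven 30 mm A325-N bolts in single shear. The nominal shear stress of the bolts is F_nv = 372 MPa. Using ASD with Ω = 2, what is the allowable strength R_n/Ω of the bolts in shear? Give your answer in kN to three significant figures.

A_b = π × 30² / 4 = 706.9 mm².
R_n = F_nv · A_b · n · n_s = 372 × 706.9 × 7 × 1 / 1000 = 1841 kN.
Allowable strength R_n/Ω = 1841 / 2 = 920 kN.

920 kN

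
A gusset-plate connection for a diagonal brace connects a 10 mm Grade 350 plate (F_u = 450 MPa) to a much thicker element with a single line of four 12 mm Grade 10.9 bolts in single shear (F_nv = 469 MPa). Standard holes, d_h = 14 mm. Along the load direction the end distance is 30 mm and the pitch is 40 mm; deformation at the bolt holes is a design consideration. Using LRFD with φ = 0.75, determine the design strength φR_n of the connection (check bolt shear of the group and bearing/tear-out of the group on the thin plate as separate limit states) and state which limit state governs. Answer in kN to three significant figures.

159 kN (bolt shear governs)

Bolt shear: A_b = π·12²/4 = 113.1 mm²; R_n = 469 × 113.1 × 4 × 1 / 1000 = 212.2 kN → 0.75 × 212.2 = 159 kN.
Bearing (1.2 l_c t F_u ≤ 2.4 d t F_u): upper limit = 2.4·12·10·450 / 1000 = 129.6 kN.
  Edge l_c = 30 − 14/2 = 23 → r_n = 124.2 kN; interior l_c = 40 − 14 = 26 → r_n = 129.6 kN.
  R_n,bearing = 1·124.2 + 3·129.6 = 513 kN → 0.75 × 513 = 385 kN.
Bolt shear governs: 159 kN.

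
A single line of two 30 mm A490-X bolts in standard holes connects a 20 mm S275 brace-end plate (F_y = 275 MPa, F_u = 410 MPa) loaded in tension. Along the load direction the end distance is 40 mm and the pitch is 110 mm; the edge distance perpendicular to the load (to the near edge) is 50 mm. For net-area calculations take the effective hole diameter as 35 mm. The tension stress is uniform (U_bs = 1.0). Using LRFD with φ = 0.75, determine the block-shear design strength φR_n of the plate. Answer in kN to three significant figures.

Shear plane L_v = 40 + 1·110 = 150 mm; A_gv = 150 × 20 = 3000 mm².
A_nv = (150 − 1.5·35) × 20 = 1950 mm².
A_nt = (50 − 0.5·35) × 20 = 650 mm².
0.6 F_u A_nv = 479.7 kN; 0.6 F_y A_gv = 495 kN → shear rupture governs the shear term.
R_n = 479.7 + 1.0 × 410 × 650 / 1000 = 746.2 kN.
Design strength φR_n = 0.75 × 746.2 = 560 kN.

560 kN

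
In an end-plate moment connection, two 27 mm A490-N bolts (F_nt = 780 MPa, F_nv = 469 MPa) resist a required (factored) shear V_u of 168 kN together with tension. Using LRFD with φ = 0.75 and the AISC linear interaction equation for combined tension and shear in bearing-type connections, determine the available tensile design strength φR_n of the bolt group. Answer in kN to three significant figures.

A_b = π·27²/4 = 572.6 mm²; f_rv = 168 × 1000 / (2 × 572.6) = 146.7 MPa.
F'_nt = 1.3 F_nt − (F_nt / φF_nv) f_rv = 1.3·780 − (780/(0.75·469))·146.7 = 688.7 MPa, capped at F_nt → F'_nt = 688.7 MPa.
R_n = F'_nt · A_b · n = 688.7 × 572.6 × 2 / 1000 = 788.6 kN.
Design strength φR_n = 0.75 × 788.6 = 591 kN.

591 kN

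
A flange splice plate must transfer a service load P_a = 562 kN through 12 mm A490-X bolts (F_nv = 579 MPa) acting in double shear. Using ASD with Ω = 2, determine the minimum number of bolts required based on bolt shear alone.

A_b = π·12²/4 = 113.1 mm².
Per-bolt allowable strength R_n/Ω = 579 × 113.1 × 2 / 1000 / 2 = 65.48 kN.
n ≥ 562 / 65.48 = 8.582 → use 9 bolts.

9 bolts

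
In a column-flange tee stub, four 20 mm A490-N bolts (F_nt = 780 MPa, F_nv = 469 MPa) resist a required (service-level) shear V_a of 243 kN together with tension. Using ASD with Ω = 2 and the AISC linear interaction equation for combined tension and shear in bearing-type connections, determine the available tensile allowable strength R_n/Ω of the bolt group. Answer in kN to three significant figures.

A_b = π·20²/4 = 314.2 mm²; f_rv = 243 × 1000 / (4 × 314.2) = 193.4 MPa.
F'_nt = 1.3 F_nt − (Ω F_nt / F_nv) f_rv = 1.3·780 − (2·780/469)·193.4 = 370.8 MPa, capped at F_nt → F'_nt = 370.8 MPa.
R_n = F'_nt · A_b · n = 370.8 × 314.2 × 4 / 1000 = 466 kN.
Allowable strength R_n/Ω = 466 / 2 = 233 kN.

233 kN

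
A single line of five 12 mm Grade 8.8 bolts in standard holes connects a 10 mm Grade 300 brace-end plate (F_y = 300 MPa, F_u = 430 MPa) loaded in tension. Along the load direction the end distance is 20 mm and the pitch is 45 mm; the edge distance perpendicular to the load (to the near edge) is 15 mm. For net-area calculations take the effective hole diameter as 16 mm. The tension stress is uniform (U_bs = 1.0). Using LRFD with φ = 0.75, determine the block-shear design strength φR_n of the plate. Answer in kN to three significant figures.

270 kN

Shear plane L_v = 20 + 4·45 = 200 mm; A_gv = 200 × 10 = 2000 mm².
A_nv = (200 − 4.5·16) × 10 = 1280 mm².
A_nt = (15 − 0.5·16) × 10 = 70 mm².
0.6 F_u A_nv = 330.2 kN; 0.6 F_y A_gv = 360 kN → shear rupture governs the shear term.
R_n = 330.2 + 1.0 × 430 × 70 / 1000 = 360.3 kN.
Design strength φR_n = 0.75 × 360.3 = 270 kN.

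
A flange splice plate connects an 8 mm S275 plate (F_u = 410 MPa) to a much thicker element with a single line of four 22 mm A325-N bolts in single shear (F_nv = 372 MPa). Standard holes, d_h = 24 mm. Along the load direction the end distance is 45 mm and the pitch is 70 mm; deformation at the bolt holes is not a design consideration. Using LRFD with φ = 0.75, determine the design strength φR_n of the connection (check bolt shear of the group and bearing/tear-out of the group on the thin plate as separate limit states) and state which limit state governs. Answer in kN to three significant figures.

424 kN (bolt shear governs)

Bolt shear: A_b = π·22²/4 = 380.1 mm²; R_n = 372 × 380.1 × 4 × 1 / 1000 = 565.6 kN → 0.75 × 565.6 = 424 kN.
Bearing (1.5 l_c t F_u ≤ 3.0 d t F_u): upper limit = 3.0·22·8·410 / 1000 = 216.5 kN.
  Edge l_c = 45 − 24/2 = 33 → r_n = 162.4 kN; interior l_c = 70 − 24 = 46 → r_n = 216.5 kN.
  R_n,bearing = 1·162.4 + 3·216.5 = 811.8 kN → 0.75 × 811.8 = 609 kN.
Bolt shear governs: 424 kN.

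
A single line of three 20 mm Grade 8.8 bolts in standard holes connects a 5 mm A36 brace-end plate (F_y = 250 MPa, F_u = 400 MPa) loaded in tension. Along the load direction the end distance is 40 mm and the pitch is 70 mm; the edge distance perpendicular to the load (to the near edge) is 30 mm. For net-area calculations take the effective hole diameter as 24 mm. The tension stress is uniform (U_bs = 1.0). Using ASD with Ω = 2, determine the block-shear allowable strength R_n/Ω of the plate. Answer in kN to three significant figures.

85.5 kN

Shear plane L_v = 40 + 2·70 = 180 mm; A_gv = 180 × 5 = 900 mm².
A_nv = (180 − 2.5·24) × 5 = 600 mm².
A_nt = (30 − 0.5·24) × 5 = 90 mm².
0.6 F_u A_nv = 144 kN; 0.6 F_y A_gv = 135 kN → shear yielding governs the shear term.
R_n = 135 + 1.0 × 400 × 90 / 1000 = 171 kN.
Allowable strength R_n/Ω = 171 / 2 = 85.5 kN.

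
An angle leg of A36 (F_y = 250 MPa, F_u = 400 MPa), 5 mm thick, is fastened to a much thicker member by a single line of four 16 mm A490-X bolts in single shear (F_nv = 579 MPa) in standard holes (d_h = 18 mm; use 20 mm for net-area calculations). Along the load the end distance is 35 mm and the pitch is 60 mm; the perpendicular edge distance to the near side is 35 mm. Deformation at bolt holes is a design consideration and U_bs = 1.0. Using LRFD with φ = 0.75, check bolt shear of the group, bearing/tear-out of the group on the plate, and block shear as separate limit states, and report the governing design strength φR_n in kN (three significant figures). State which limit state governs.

158 kN (block shear governs)

Bolt shear: A_b = π·16²/4 = 201.1 mm²; R_n = 579 × 201.1 × 4 × 1 / 1000 = 465.7 kN → 0.75 × 465.7 = 349 kN.
Bearing: edge l_c = 26, r_n = 62.4 kN; interior l_c = 42, r_n = 76.8 kN; R_n = 62.4 + 3·76.8 = 292.8 kN → 220 kN.
Block shear: A_gv = 1075, A_nv = 725, A_nt = 125 mm²; R_n = min(0.6F_uA_nv, 0.6F_yA_gv) + U_bs·F_u·A_nt = 211.2 kN → 158 kN.
Block shear governs: 158 kN.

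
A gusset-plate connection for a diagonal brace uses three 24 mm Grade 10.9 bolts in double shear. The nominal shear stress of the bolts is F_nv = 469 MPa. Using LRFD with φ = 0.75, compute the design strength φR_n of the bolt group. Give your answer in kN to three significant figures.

A_b = π × 24² / 4 = 452.4 mm².
R_n = F_nv · A_b · n · n_s = 469 × 452.4 × 3 × 2 / 1000 = 1273 kN.
Design strength φR_n = 0.75 × 1273 = 955 kN.

955 kN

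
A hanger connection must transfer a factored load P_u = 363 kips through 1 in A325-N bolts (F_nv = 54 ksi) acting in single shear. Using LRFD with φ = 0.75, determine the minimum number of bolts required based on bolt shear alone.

12 bolts

A_b = π·1²/4 = 0.7854 in².
Per-bolt design strength φR_n = 0.75 × 54 × 0.7854 × 1 = 31.81 kips.
n ≥ 363 / 31.81 = 11.41 → use 12 bolts.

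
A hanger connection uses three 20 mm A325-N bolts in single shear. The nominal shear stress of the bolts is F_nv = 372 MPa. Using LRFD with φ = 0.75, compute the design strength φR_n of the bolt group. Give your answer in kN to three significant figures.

263 kN

A_b = π × 20² / 4 = 314.2 mm².
R_n = F_nv · A_b · n · n_s = 372 × 314.2 × 3 × 1 / 1000 = 350.6 kN.
Design strength φR_n = 0.75 × 350.6 = 263 kN.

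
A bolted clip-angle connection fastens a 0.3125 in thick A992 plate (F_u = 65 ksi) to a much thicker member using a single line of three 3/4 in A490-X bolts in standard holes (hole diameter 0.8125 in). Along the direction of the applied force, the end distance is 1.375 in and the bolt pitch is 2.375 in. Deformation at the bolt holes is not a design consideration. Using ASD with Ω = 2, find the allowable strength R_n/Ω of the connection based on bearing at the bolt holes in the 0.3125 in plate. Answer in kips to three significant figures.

Per bolt r_n = 1.5 l_c t F_u ≤ 3.0 d t F_u; upper limit = 3.0 × 0.75 × 0.3125 × 65 = 45.7 kips.
Edge bolt: l_c = 1.375 − 0.8125/2 = 0.9688 in → 1.5 × 0.9688 × 0.3125 × 65 = 29.52 → r_n = 29.52 kips.
Interior bolts: l_c = 2.375 − 0.8125 = 1.562 in → 1.5 × 1.562 × 0.3125 × 65 = 47.61 → r_n = 45.7 kips.
R_n = 1 × 29.52 + 2 × 45.7 = 120.9 kips.
Allowable strength R_n/Ω = 120.9 / 2 = 60.5 kips.

60.5 kips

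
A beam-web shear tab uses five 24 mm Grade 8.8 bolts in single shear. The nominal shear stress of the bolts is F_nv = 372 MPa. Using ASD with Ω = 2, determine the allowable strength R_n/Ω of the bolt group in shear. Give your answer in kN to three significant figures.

A_b = π × 24² / 4 = 452.4 mm².
R_n = F_nv · A_b · n · n_s = 372 × 452.4 × 5 × 1 / 1000 = 841.4 kN.
Allowable strength R_n/Ω = 841.4 / 2 = 421 kN.

421 kN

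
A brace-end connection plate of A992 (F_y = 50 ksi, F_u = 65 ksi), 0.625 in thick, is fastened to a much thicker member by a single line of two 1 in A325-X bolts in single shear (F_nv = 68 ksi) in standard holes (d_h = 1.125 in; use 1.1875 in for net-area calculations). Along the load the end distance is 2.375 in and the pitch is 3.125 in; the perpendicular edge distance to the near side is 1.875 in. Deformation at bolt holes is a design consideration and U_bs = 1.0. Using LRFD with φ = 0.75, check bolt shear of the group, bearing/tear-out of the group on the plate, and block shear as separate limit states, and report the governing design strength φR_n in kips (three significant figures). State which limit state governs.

80.1 kips (bolt shear governs)

Bolt shear: A_b = π·1²/4 = 0.7854 in²; R_n = 68 × 0.7854 × 2 × 1 = 106.8 kips → 0.75 × 106.8 = 80.1 kips.
Bearing: edge l_c = 1.812, r_n = 88.36 kips; interior l_c = 2, r_n = 97.5 kips; R_n = 88.36 + 1·97.5 = 185.9 kips → 139 kips.
Block shear: A_gv = 3.438, A_nv = 2.324, A_nt = 0.8008 in²; R_n = min(0.6F_uA_nv, 0.6F_yA_gv) + U_bs·F_u·A_nt = 142.7 kips → 107 kips.
Bolt shear governs: 80.1 kips.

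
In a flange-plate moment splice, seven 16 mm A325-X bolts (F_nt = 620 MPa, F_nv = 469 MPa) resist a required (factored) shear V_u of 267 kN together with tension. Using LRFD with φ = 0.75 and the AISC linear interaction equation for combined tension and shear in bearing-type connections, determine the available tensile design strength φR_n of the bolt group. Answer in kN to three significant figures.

A_b = π·16²/4 = 201.1 mm²; f_rv = 267 × 1000 / (7 × 201.1) = 189.7 MPa.
F'_nt = 1.3 F_nt − (F_nt / φF_nv) f_rv = 1.3·620 − (620/(0.75·469))·189.7 = 471.6 MPa, capped at F_nt → F'_nt = 471.6 MPa.
R_n = F'_nt · A_b · n = 471.6 × 201.1 × 7 / 1000 = 663.8 kN.
Design strength φR_n = 0.75 × 663.8 = 498 kN.

498 kN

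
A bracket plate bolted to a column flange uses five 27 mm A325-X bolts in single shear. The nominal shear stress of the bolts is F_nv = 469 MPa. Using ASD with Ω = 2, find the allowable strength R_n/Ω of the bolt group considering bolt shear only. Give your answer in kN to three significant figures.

A_b = π × 27² / 4 = 572.6 mm².
R_n = F_nv · A_b · n · n_s = 469 × 572.6 × 5 × 1 / 1000 = 1343 kN.
Allowable strength R_n/Ω = 1343 / 2 = 671 kN.

671 kN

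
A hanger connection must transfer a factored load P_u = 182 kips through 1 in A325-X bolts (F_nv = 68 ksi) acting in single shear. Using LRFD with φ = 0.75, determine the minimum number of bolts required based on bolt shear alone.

5 bolts

A_b = π·1²/4 = 0.7854 in².
Per-bolt design strength φR_n = 0.75 × 68 × 0.7854 × 1 = 40.06 kips.
n ≥ 182 / 40.06 = 4.544 → use 5 bolts.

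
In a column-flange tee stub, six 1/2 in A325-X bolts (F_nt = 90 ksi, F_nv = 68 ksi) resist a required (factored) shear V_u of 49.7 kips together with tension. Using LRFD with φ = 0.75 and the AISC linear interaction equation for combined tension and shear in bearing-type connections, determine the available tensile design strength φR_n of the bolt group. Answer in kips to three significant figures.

37.6 kips

A_b = π·0.5²/4 = 0.1963 in²; f_rv = 49.7 / (6 × 0.1963) = 42.19 ksi.
F'_nt = 1.3 F_nt − (F_nt / φF_nv) f_rv = 1.3·90 − (90/(0.75·68))·42.19 = 42.55 ksi, capped at F_nt → F'_nt = 42.55 ksi.
R_n = F'_nt · A_b · n = 42.55 × 0.1963 × 6 = 50.13 kips.
Design strength φR_n = 0.75 × 50.13 = 37.6 kips.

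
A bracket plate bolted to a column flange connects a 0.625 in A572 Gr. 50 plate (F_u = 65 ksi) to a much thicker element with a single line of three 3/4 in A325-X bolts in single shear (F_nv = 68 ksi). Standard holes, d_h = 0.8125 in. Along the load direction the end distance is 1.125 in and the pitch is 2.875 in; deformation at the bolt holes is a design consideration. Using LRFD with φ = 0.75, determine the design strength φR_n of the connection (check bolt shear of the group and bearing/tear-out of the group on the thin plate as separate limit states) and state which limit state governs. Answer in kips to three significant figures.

Bolt shear: A_b = π·0.75²/4 = 0.4418 in²; R_n = 68 × 0.4418 × 3 × 1 = 90.12 kips → 0.75 × 90.12 = 67.6 kips.
Bearing (1.2 l_c t F_u ≤ 2.4 d t F_u): upper limit = 2.4·0.75·0.625·65 = 73.12 kips.
  Edge l_c = 1.125 − 0.8125/2 = 0.7188 → r_n = 35.04 kips; interior l_c = 2.875 − 0.8125 = 2.062 → r_n = 73.12 kips.
  R_n,bearing = 1·35.04 + 2·73.12 = 181.3 kips → 0.75 × 181.3 = 136 kips.
Bolt shear governs: 67.6 kips.

67.6 kips (bolt shear governs)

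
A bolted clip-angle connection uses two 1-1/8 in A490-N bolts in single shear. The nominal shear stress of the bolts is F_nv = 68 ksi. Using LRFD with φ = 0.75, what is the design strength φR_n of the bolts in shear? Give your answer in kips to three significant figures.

101 kips

A_b = π × 1.125² / 4 = 0.994 in².
R_n = F_nv · A_b · n · n_s = 68 × 0.994 × 2 × 1 = 135.2 kips.
Design strength φR_n = 0.75 × 135.2 = 101 kips.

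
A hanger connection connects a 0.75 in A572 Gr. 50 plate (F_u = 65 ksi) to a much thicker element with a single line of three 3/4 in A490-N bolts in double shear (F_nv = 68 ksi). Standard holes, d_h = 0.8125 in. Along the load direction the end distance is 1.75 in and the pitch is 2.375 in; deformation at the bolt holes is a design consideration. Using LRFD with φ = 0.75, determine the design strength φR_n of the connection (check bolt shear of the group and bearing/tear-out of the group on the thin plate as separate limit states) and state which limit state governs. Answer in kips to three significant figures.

135 kips (bolt shear governs)

Bolt shear: A_b = π·0.75²/4 = 0.4418 in²; R_n = 68 × 0.4418 × 3 × 2 = 180.2 kips → 0.75 × 180.2 = 135 kips.
Bearing (1.2 l_c t F_u ≤ 2.4 d t F_u): upper limit = 2.4·0.75·0.75·65 = 87.75 kips.
  Edge l_c = 1.75 − 0.8125/2 = 1.344 → r_n = 78.61 kips; interior l_c = 2.375 − 0.8125 = 1.562 → r_n = 87.75 kips.
  R_n,bearing = 1·78.61 + 2·87.75 = 254.1 kips → 0.75 × 254.1 = 191 kips.
Bolt shear governs: 135 kips.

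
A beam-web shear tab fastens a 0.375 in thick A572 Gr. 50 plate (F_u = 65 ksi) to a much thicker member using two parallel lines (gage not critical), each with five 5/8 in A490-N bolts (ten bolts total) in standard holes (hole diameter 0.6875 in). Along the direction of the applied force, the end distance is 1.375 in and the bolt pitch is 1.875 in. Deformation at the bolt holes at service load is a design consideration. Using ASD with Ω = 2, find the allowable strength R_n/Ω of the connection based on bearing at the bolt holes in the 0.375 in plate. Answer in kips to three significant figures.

169 kips

Per bolt r_n = 1.2 l_c t F_u ≤ 2.4 d t F_u; upper limit = 2.4 × 0.625 × 0.375 × 65 = 36.56 kips.
Edge bolt: l_c = 1.375 − 0.6875/2 = 1.031 in → 1.2 × 1.031 × 0.375 × 65 = 30.16 → r_n = 30.16 kips.
Interior bolts: l_c = 1.875 − 0.6875 = 1.188 in → 1.2 × 1.188 × 0.375 × 65 = 34.73 → r_n = 34.73 kips.
R_n = 2 × 30.16 + 8 × 34.73 = 338.2 kips.
Allowable strength R_n/Ω = 338.2 / 2 = 169 kips.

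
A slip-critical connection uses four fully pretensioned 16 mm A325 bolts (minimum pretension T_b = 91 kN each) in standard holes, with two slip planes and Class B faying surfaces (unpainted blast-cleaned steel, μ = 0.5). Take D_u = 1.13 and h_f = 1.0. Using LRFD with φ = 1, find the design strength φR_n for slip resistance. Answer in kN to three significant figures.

411 kN

R_n = μ · D_u · h_f · T_b · n_s · n_b = 0.5 × 1.13 × 1.0 × 91 × 2 × 4 = 411.3 kN.
Design strength φR_n = 1 × 411.3 = 411 kN.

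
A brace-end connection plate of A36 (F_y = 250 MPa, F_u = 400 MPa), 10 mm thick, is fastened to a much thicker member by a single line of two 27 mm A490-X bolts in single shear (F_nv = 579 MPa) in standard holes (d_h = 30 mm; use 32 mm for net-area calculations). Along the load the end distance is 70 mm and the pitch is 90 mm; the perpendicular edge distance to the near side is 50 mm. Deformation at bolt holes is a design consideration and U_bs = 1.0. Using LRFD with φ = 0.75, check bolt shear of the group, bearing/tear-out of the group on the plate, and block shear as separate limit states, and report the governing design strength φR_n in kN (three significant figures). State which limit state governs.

282 kN (block shear governs)

Bolt shear: A_b = π·27²/4 = 572.6 mm²; R_n = 579 × 572.6 × 2 × 1 / 1000 = 663 kN → 0.75 × 663 = 497 kN.
Bearing: edge l_c = 55, r_n = 259.2 kN; interior l_c = 60, r_n = 259.2 kN; R_n = 259.2 + 1·259.2 = 518.4 kN → 389 kN.
Block shear: A_gv = 1600, A_nv = 1120, A_nt = 340 mm²; R_n = min(0.6F_uA_nv, 0.6F_yA_gv) + U_bs·F_u·A_nt = 376 kN → 282 kN.
Block shear governs: 282 kN.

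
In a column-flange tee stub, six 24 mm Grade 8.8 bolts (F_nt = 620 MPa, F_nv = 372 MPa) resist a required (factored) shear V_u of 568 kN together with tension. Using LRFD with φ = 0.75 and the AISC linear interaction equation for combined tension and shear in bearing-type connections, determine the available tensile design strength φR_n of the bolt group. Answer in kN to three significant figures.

A_b = π·24²/4 = 452.4 mm²; f_rv = 568 × 1000 / (6 × 452.4) = 209.3 MPa.
F'_nt = 1.3 F_nt − (F_nt / φF_nv) f_rv = 1.3·620 − (620/(0.75·372))·209.3 = 341 MPa, capped at F_nt → F'_nt = 341 MPa.
R_n = F'_nt · A_b · n = 341 × 452.4 × 6 / 1000 = 925.5 kN.
Design strength φR_n = 0.75 × 925.5 = 694 kN.

694 kN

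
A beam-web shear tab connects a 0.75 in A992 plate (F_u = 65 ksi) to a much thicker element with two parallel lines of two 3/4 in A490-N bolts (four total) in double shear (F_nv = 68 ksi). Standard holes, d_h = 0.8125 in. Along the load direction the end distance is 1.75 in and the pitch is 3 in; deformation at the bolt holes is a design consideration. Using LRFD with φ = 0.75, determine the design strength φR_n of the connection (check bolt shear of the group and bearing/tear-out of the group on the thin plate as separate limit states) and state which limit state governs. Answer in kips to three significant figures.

180 kips (bolt shear governs)

Bolt shear: A_b = π·0.75²/4 = 0.4418 in²; R_n = 68 × 0.4418 × 4 × 2 = 240.3 kips → 0.75 × 240.3 = 180 kips.
Bearing (1.2 l_c t F_u ≤ 2.4 d t F_u): upper limit = 2.4·0.75·0.75·65 = 87.75 kips.
  Edge l_c = 1.75 − 0.8125/2 = 1.344 → r_n = 78.61 kips; interior l_c = 3 − 0.8125 = 2.188 → r_n = 87.75 kips.
  R_n,bearing = 2·78.61 + 2·87.75 = 332.7 kips → 0.75 × 332.7 = 250 kips.
Bolt shear governs: 180 kips.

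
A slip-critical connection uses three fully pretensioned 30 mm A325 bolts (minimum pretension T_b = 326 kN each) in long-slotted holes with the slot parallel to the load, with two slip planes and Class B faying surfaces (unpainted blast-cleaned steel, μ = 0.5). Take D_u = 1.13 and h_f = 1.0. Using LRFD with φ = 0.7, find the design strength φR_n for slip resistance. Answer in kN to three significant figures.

774 kN

R_n = μ · D_u · h_f · T_b · n_s · n_b = 0.5 × 1.13 × 1.0 × 326 × 2 × 3 = 1105 kN.
Design strength φR_n = 0.7 × 1105 = 774 kN.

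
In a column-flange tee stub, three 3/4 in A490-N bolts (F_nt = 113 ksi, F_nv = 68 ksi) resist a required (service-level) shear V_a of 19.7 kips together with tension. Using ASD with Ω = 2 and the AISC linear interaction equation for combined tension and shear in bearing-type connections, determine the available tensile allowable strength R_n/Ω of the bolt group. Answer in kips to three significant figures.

64.6 kips

A_b = π·0.75²/4 = 0.4418 in²; f_rv = 19.7 / (3 × 0.4418) = 14.86 ksi.
F'_nt = 1.3 F_nt − (Ω F_nt / F_nv) f_rv = 1.3·113 − (2·113/68)·14.86 = 97.5 ksi, capped at F_nt → F'_nt = 97.5 ksi.
R_n = F'_nt · A_b · n = 97.5 × 0.4418 × 3 = 129.2 kips.
Allowable strength R_n/Ω = 129.2 / 2 = 64.6 kips.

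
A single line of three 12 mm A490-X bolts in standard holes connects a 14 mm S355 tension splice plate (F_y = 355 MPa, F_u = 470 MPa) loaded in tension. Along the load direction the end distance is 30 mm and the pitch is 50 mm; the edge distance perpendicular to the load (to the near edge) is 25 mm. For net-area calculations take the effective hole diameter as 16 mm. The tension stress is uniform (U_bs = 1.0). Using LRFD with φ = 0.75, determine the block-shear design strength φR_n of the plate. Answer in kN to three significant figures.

Shear plane L_v = 30 + 2·50 = 130 mm; A_gv = 130 × 14 = 1820 mm².
A_nv = (130 − 2.5·16) × 14 = 1260 mm².
A_nt = (25 − 0.5·16) × 14 = 238 mm².
0.6 F_u A_nv = 355.3 kN; 0.6 F_y A_gv = 387.7 kN → shear rupture governs the shear term.
R_n = 355.3 + 1.0 × 470 × 238 / 1000 = 467.2 kN.
Design strength φR_n = 0.75 × 467.2 = 350 kN.

350 kN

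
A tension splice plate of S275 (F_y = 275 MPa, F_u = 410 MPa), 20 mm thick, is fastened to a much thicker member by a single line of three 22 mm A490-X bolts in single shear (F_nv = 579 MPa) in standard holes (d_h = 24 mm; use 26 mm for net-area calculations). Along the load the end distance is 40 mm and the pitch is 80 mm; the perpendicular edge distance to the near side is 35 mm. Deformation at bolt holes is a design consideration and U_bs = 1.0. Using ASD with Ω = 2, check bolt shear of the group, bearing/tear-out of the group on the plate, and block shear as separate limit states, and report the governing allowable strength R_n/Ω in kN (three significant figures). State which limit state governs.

Bolt shear: A_b = π·22²/4 = 380.1 mm²; R_n = 579 × 380.1 × 3 × 1 / 1000 = 660.3 kN → 660.3 / 2 = 330 kN.
Bearing: edge l_c = 28, r_n = 275.5 kN; interior l_c = 56, r_n = 433 kN; R_n = 275.5 + 2·433 = 1141 kN → 571 kN.
Block shear: A_gv = 4000, A_nv = 2700, A_nt = 440 mm²; R_n = min(0.6F_uA_nv, 0.6F_yA_gv) + U_bs·F_u·A_nt = 840.4 kN → 420 kN.
Bolt shear governs: 330 kN.

330 kN (bolt shear governs)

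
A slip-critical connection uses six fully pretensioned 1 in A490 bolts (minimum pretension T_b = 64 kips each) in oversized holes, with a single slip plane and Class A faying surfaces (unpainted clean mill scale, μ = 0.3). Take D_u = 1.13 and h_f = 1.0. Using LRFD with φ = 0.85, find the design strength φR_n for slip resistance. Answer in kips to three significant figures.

111 kips

R_n = μ · D_u · h_f · T_b · n_s · n_b = 0.3 × 1.13 × 1.0 × 64 × 1 × 6 = 130.2 kips.
Design strength φR_n = 0.85 × 130.2 = 111 kips.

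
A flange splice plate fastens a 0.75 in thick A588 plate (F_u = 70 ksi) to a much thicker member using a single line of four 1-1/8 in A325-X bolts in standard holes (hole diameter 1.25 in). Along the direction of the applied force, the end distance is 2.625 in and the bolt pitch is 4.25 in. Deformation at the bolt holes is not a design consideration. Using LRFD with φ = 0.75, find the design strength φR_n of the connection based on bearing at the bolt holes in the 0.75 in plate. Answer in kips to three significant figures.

Per bolt r_n = 1.5 l_c t F_u ≤ 3.0 d t F_u; upper limit = 3.0 × 1.125 × 0.75 × 70 = 177.2 kips.
Edge bolt: l_c = 2.625 − 1.25/2 = 2 in → 1.5 × 2 × 0.75 × 70 = 157.5 → r_n = 157.5 kips.
Interior bolts: l_c = 4.25 − 1.25 = 3 in → 1.5 × 3 × 0.75 × 70 = 236.2 → r_n = 177.2 kips.
R_n = 1 × 157.5 + 3 × 177.2 = 689.1 kips.
Design strength φR_n = 0.75 × 689.1 = 517 kips.

517 kips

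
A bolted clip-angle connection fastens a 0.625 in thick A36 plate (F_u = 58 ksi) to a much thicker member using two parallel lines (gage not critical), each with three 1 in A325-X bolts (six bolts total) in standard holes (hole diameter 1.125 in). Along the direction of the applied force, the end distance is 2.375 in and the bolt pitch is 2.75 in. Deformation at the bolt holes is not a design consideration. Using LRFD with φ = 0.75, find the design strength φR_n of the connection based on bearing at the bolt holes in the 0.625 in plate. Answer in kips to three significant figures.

Per bolt r_n = 1.5 l_c t F_u ≤ 3.0 d t F_u; upper limit = 3.0 × 1 × 0.625 × 58 = 108.8 kips.
Edge bolt: l_c = 2.375 − 1.125/2 = 1.812 in → 1.5 × 1.812 × 0.625 × 58 = 98.55 → r_n = 98.55 kips.
Interior bolts: l_c = 2.75 − 1.125 = 1.625 in → 1.5 × 1.625 × 0.625 × 58 = 88.36 → r_n = 88.36 kips.
R_n = 2 × 98.55 + 4 × 88.36 = 550.5 kips.
Design strength φR_n = 0.75 × 550.5 = 413 kips.

413 kips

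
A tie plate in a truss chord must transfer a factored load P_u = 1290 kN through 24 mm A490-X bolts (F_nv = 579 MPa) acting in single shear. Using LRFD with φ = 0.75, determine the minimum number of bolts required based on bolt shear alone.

7 bolts

A_b = π·24²/4 = 452.4 mm².
Per-bolt design strength φR_n = 0.75 × 579 × 452.4 × 1 / 1000 = 196.5 kN.
n ≥ 1290 / 196.5 = 6.567 → use 7 bolts.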